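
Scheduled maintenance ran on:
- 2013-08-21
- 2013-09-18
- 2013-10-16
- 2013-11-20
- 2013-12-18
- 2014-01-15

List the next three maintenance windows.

Gaps: 28, 28, 35, 28, 28 days — a mix of 28 and 35. Every date is a Wednesday.
Each is the 3rd Wednesday of its month.
3rd Wednesday of February 2014: 2014-02-19.
March 2014 — 3rd Wednesday is 2014-03-19.
April 2014 — 3rd Wednesday is 2014-04-16.

2014-02-19, 2014-03-19, 2014-04-16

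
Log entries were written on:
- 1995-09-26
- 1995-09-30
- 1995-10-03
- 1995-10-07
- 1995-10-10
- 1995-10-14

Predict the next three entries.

1995-10-17, 1995-10-21, 1995-10-24

Gaps: 4, 3, 4, 3, 4 days — not constant, but cyclic with period 2.
The events fall on every Tuesday and Saturday.
Next Tuesday: 1995-10-17.
The following Saturday is 1995-10-21.
Next Tuesday: 1995-10-24.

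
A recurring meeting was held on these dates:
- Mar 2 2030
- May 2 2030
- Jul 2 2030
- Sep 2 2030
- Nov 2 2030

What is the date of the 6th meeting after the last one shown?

Each date is the 2nd; the gaps (61, 61, 62, 61) track the month lengths.
The rule is the 2nd of every 2 months.
Next: January 2031 → Jan 2 2031.
March 2031: Mar 2 2031.
Next: May 2031 → May 2 2031.
July 2031: Jul 2 2031.
September 2031: Sep 2 2031.
Next: November 2031 → Nov 2 2031.

Nov 2 2031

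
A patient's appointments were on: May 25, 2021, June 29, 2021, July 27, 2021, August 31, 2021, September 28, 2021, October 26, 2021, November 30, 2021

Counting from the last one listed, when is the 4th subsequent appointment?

March 29, 2022

All Tuesdays; the gaps (35, 28, 35, 28, 28, 35) vary with month length.
This is the last Tuesday of each month.
Last Tuesday of December 2021: December 28, 2021.
January 2022 ends with Tuesday January 25, 2022.
February 2022 ends with Tuesday February 22, 2022.
March 2022 ends with Tuesday March 29, 2022.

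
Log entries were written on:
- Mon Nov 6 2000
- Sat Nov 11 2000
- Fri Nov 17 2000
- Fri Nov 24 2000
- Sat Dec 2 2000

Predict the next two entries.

Intervals are 5, 6, 7, 8 days — an arithmetic progression with common difference 1.
Next gap: 9 days. Sat Dec 2 2000 + 9 days = Mon Dec 11 2000.
Next gap: 10 days. Mon Dec 11 2000 + 10 days = Thu Dec 21 2000.

Mon Dec 11 2000, Thu Dec 21 2000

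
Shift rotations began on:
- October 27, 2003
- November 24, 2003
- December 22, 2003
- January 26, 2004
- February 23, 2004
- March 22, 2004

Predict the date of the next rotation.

All dates are Mondays, 28, 28, 35, 28, 28 days apart.
Specifically, the 4th Monday of each month.
4th Monday of April 2004: April 26, 2004.

April 26, 2004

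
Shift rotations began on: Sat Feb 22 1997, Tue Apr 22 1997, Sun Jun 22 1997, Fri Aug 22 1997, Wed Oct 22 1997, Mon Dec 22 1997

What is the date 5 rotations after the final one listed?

Each date is the 22nd; the gaps (59, 61, 61, 61, 61) track the month lengths.
The rule is the 22nd of every 2 months.
February 1998: Sun Feb 22 1998.
April 1998: Wed Apr 22 1998.
June 1998: Mon Jun 22 1998.
Next: August 1998 → Sat Aug 22 1998.
Next: October 1998 → Thu Oct 22 1998.

Thu Oct 22 1998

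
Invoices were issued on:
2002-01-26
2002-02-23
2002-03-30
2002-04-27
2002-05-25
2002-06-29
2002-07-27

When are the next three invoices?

2002-08-31, 2002-09-28, 2002-10-26

These are Saturdays with 28, 35, 28, 28, 35, 28-day gaps.
Each is the final Saturday of its month — 2002-03-30 is past the 28th, so '4th Saturday' doesn't fit.
August 2002 ends with Saturday 2002-08-31.
September 2002 ends with Saturday 2002-09-28.
Last Saturday of October 2002: 2002-10-26.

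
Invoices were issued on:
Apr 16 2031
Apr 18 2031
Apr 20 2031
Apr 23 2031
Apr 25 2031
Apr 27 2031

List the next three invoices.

Apr 30 2031, May 2 2031, May 4 2031

Gaps: 2, 2, 3, 2, 2 days — not constant, but cyclic with period 3.
The events fall on every Wednesday, Friday and Sunday.
Next Wednesday: Apr 30 2031.
The following Friday is May 2 2031.
Next Sunday: May 4 2031.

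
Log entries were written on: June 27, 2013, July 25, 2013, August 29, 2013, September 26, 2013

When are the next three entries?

All Thursdays; the gaps (28, 35, 28) vary with month length.
This is the last Thursday of each month.
October 2013 ends with Thursday October 31, 2013.
Last Thursday of November 2013: November 28, 2013.
Last Thursday of December 2013: December 26, 2013.

October 31, 2013; November 28, 2013; December 26, 2013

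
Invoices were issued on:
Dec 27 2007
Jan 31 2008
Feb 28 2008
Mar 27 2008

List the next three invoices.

Apr 24 2008, May 29 2008, Jun 26 2008

These are Thursdays with 35, 28, 28-day gaps.
Each is the final Thursday of its month — Jan 31 2008 is past the 28th, so '4th Thursday' doesn't fit.
Last Thursday of April 2008: Apr 24 2008.
May 2008 ends with Thursday May 29 2008.
June 2008 ends with Thursday Jun 26 2008.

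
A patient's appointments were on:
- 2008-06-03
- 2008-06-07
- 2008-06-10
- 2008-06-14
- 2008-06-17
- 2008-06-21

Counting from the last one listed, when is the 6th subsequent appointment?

Every event lands on a Tuesday or Saturday (gaps cycle 4, 3, 4, 3, 4).
So the schedule is: every Tuesday and Saturday.
Next Tuesday: 2008-06-24.
The following Saturday is 2008-06-28.
The following Tuesday is 2008-07-01.
Next Saturday: 2008-07-05.
Next Tuesday: 2008-07-08.
The following Saturday is 2008-07-12.

2008-07-12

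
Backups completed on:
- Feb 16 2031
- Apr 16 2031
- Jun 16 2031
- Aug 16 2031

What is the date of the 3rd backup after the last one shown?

Feb 16 2032

Gaps: 59, 61, 61 days — not constant. Every event is on the 16th of the month.
Pattern: the 16th of every 2 months.
October 2031: Oct 16 2031.
December 2031: Dec 16 2031.
February 2032: Feb 16 2032.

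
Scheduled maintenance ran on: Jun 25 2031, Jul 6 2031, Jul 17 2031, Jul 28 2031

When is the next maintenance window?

Aug 8 2031

Every event comes 11 days after the last (11, 11, 11).
Jul 28 2031 + 11 days = Aug 8 2031.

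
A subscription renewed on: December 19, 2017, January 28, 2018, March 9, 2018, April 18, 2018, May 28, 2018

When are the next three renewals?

The spacing is 40, 40, 40, 40 days — always 40 days.
May 28, 2018 + 40 days = July 7, 2018.
July 7, 2018 + 40 days = August 16, 2018.
August 16, 2018 + 40 days = September 25, 2018.

July 7, 2018; August 16, 2018; September 25, 2018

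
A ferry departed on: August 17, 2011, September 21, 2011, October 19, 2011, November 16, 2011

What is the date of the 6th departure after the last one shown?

May 16, 2012

All dates are Wednesdays, 35, 28, 28 days apart.
Specifically, the 3rd Wednesday of each month.
December 2011 — 3rd Wednesday is December 21, 2011.
January 2012 — 3rd Wednesday is January 18, 2012.
February 2012 — 3rd Wednesday is February 15, 2012.
March 2012 — 3rd Wednesday is March 21, 2012.
3rd Wednesday of April 2012: April 18, 2012.
May 2012 — 3rd Wednesday is May 16, 2012.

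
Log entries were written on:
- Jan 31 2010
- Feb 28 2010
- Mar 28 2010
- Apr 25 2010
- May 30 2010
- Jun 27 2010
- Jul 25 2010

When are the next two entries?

Aug 29 2010, Sep 26 2010

Every date is a Sunday; gaps 28, 28, 28, 35, 28, 28 days.
Each is the last Sunday of its month (at least one falls on the 29th or later, ruling out '4th Sunday').
Last Sunday of August 2010: Aug 29 2010.
Last Sunday of September 2010: Sep 26 2010.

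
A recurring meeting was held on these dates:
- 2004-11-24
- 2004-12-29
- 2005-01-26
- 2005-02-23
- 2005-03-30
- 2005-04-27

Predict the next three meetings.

These are Wednesdays with 35, 28, 28, 35, 28-day gaps.
Each is the final Wednesday of its month — 2004-12-29 is past the 28th, so '4th Wednesday' doesn't fit.
May 2005 ends with Wednesday 2005-05-25.
Last Wednesday of June 2005: 2005-06-29.
Last Wednesday of July 2005: 2005-07-27.

2005-05-25, 2005-06-29, 2005-07-27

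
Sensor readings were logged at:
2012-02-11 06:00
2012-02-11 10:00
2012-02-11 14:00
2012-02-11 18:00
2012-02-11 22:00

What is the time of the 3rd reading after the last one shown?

Spacing: 4, 4, 4, 4 h — constant 4 h.
2012-02-11 22:00 + 4 h = 2012-02-12 02:00.
2012-02-12 02:00 + 4 h = 2012-02-12 06:00.
2012-02-12 06:00 + 4 h = 2012-02-12 10:00.

2012-02-12 10:00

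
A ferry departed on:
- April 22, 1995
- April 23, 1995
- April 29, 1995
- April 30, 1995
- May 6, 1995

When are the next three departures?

Gaps: 1, 6, 1, 6 days — not constant, but cyclic with period 2.
The events fall on every Saturday and Sunday.
Next Sunday: May 7, 1995.
Next Saturday: May 13, 1995.
Next Sunday: May 14, 1995.

May 7, 1995; May 13, 1995; May 14, 1995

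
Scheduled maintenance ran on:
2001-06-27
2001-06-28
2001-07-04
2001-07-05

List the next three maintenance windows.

2001-07-11, 2001-07-12, 2001-07-18

Gaps: 1, 6, 1 days — not constant, but cyclic with period 2.
The events fall on every Wednesday and Thursday.
Next Wednesday: 2001-07-11.
Next Thursday: 2001-07-12.
Next Wednesday: 2001-07-18.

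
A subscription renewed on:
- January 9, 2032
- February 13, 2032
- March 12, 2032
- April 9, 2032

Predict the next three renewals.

May 14, 2032; June 11, 2032; July 9, 2032

All dates are Fridays, 35, 28, 28 days apart.
Specifically, the 2nd Friday of each month.
2nd Friday of May 2032: May 14, 2032.
June 2032 — 2nd Friday is June 11, 2032.
July 2032 — 2nd Friday is July 9, 2032.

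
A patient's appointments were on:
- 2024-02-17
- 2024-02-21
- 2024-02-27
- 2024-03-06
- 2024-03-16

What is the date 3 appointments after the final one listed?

2024-04-27

The spacing grows by 2 each time: 4, 6, 8, 10 days.
Next gap: 12 days. 2024-03-16 + 12 days = 2024-03-28.
Next gap: 14 days. 2024-03-28 + 14 days = 2024-04-11.
Next gap: 16 days. 2024-04-11 + 16 days = 2024-04-27.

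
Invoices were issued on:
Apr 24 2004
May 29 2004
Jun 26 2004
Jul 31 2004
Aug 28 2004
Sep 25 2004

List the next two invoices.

These are Saturdays with 35, 28, 35, 28, 28-day gaps.
Each is the final Saturday of its month — May 29 2004 is past the 28th, so '4th Saturday' doesn't fit.
October 2004 ends with Saturday Oct 30 2004.
Last Saturday of November 2004: Nov 27 2004.

Oct 30 2004, Nov 27 2004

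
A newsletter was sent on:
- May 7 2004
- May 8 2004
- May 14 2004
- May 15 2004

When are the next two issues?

Gaps: 1, 6, 1 days — not constant, but cyclic with period 2.
The events fall on every Friday and Saturday.
Next Friday: May 21 2004.
Next Saturday: May 22 2004.

May 21 2004, May 22 2004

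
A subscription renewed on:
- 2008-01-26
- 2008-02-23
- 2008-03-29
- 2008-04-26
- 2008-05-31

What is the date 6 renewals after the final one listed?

All Saturdays; the gaps (28, 35, 28, 35) vary with month length.
This is the last Saturday of each month.
June 2008 ends with Saturday 2008-06-28.
July 2008 ends with Saturday 2008-07-26.
Last Saturday of August 2008: 2008-08-30.
September 2008 ends with Saturday 2008-09-27.
Last Saturday of October 2008: 2008-10-25.
November 2008 ends with Saturday 2008-11-29.

2008-11-29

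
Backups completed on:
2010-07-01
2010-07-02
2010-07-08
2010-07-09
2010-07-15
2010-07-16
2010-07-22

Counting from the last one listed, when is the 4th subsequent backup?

2010-08-05

The gap pattern 1, 6, 1, 6, 1, 6 repeats every 2 events.
These are the Thursdays and Fridays of each week.
Next Friday: 2010-07-23.
The following Thursday is 2010-07-29.
The following Friday is 2010-07-30.
The following Thursday is 2010-08-05.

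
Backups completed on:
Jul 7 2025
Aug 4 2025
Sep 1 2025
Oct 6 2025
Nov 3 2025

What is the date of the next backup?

All dates are Mondays, 28, 28, 35, 28 days apart.
Specifically, the 1st Monday of each month.
1st Monday of December 2025: Dec 1 2025.

Dec 1 2025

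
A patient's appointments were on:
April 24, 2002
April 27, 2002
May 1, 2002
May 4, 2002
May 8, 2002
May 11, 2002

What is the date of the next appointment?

Every event lands on a Wednesday or Saturday (gaps cycle 3, 4, 3, 4, 3).
So the schedule is: every Wednesday and Saturday.
The following Wednesday is May 15, 2002.

May 15, 2002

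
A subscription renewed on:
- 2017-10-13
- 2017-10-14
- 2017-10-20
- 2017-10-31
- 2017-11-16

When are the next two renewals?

2017-12-07, 2018-01-02

The spacing grows by 5 each time: 1, 6, 11, 16 days.
Next gap: 21 days. 2017-11-16 + 21 days = 2017-12-07.
Next gap: 26 days. 2017-12-07 + 26 days = 2018-01-02.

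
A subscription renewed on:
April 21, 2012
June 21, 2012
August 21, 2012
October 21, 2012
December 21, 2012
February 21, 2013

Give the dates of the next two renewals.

April 21, 2013; June 21, 2013

Gaps: 61, 61, 61, 61, 62 days — not constant. Every event is on the 21st of the month.
Pattern: the 21st of every 2 months.
Next: April 2013 → April 21, 2013.
June 2013: June 21, 2013.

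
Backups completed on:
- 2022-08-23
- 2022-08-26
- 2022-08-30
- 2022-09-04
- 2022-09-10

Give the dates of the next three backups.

2022-09-17, 2022-09-25, 2022-10-04

The spacing grows by 1 each time: 3, 4, 5, 6 days.
Next gap: 7 days. 2022-09-10 + 7 days = 2022-09-17.
Next gap: 8 days. 2022-09-17 + 8 days = 2022-09-25.
Next gap: 9 days. 2022-09-25 + 9 days = 2022-10-04.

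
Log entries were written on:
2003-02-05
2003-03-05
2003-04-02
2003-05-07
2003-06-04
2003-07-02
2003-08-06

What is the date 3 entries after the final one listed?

Gaps: 28, 28, 35, 28, 28, 35 days — a mix of 28 and 35. Every date is a Wednesday.
Each is the 1st Wednesday of its month.
1st Wednesday of September 2003: 2003-09-03.
October 2003 — 1st Wednesday is 2003-10-01.
November 2003 — 1st Wednesday is 2003-11-05.

2003-11-05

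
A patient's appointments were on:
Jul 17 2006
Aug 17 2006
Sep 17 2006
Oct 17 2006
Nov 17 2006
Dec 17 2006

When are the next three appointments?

Jan 17 2007, Feb 17 2007, Mar 17 2007

The day-of-month is always 17 (31, 31, 30, 31, 30 days between events).
So this recurs on the 17th of each month.
January 2007: Jan 17 2007.
Next: February 2007 → Feb 17 2007.
Next: March 2007 → Mar 17 2007.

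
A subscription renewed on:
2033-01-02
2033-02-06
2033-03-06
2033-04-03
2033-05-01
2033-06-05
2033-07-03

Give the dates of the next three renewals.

These are Sundays at 28- or 35-day spacing (35, 28, 28, 28, 35, 28).
The pattern: 1st Sunday of the month.
August 2033 — 1st Sunday is 2033-08-07.
September 2033 — 1st Sunday is 2033-09-04.
1st Sunday of October 2033: 2033-10-02.

2033-08-07, 2033-09-04, 2033-10-02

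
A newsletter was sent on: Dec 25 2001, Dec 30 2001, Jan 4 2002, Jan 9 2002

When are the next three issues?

Jan 14 2002, Jan 19 2002, Jan 24 2002

Every event comes 5 days after the last (5, 5, 5).
Jan 9 2002 + 5 days = Jan 14 2002.
Jan 14 2002 + 5 days = Jan 19 2002.
Jan 19 2002 + 5 days = Jan 24 2002.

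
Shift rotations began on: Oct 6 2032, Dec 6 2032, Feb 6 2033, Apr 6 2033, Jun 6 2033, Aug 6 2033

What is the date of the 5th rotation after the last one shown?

Jun 6 2034

Each date is the 6th; the gaps (61, 62, 59, 61, 61) track the month lengths.
The rule is the 6th of every 2 months.
October 2033: Oct 6 2033.
Next: December 2033 → Dec 6 2033.
February 2034: Feb 6 2034.
April 2034: Apr 6 2034.
June 2034: Jun 6 2034.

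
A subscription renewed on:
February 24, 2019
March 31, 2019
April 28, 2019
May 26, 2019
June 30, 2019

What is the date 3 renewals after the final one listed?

September 29, 2019

All Sundays; the gaps (35, 28, 28, 35) vary with month length.
This is the last Sunday of each month.
July 2019 ends with Sunday July 28, 2019.
August 2019 ends with Sunday August 25, 2019.
Last Sunday of September 2019: September 29, 2019.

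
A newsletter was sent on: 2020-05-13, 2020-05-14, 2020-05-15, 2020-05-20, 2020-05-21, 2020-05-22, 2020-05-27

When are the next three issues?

2020-05-28, 2020-05-29, 2020-06-03

The gap pattern 1, 1, 5, 1, 1, 5 repeats every 3 events.
These are the Wednesdays, Thursdays and Fridays of each week.
Next Thursday: 2020-05-28.
The following Friday is 2020-05-29.
Next Wednesday: 2020-06-03.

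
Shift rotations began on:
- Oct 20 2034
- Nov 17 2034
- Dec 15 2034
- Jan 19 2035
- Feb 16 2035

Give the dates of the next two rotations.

Mar 16 2035, Apr 20 2035

Gaps: 28, 28, 35, 28 days — a mix of 28 and 35. Every date is a Friday.
Each is the 3rd Friday of its month.
3rd Friday of March 2035: Mar 16 2035.
April 2035 — 3rd Friday is Apr 20 2035.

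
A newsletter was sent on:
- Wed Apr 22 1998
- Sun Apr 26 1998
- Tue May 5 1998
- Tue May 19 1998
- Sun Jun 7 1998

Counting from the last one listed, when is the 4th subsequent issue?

Gaps: 4, 9, 14, 19 days — each gap is 5 larger than the previous one.
Next gap: 24 days. Sun Jun 7 1998 + 24 days = Wed Jul 1 1998.
Next gap: 29 days. Wed Jul 1 1998 + 29 days = Thu Jul 30 1998.
Next gap: 34 days. Thu Jul 30 1998 + 34 days = Wed Sep 2 1998.
Next gap: 39 days. Wed Sep 2 1998 + 39 days = Sun Oct 11 1998.

Sun Oct 11 1998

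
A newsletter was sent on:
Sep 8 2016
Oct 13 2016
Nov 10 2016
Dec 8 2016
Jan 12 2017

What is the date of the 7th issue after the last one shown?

All dates are Thursdays, 35, 28, 28, 35 days apart.
Specifically, the 2nd Thursday of each month.
2nd Thursday of February 2017: Feb 9 2017.
2nd Thursday of March 2017: Mar 9 2017.
2nd Thursday of April 2017: Apr 13 2017.
May 2017 — 2nd Thursday is May 11 2017.
2nd Thursday of June 2017: Jun 8 2017.
July 2017 — 2nd Thursday is Jul 13 2017.
2nd Thursday of August 2017: Aug 10 2017.

Aug 10 2017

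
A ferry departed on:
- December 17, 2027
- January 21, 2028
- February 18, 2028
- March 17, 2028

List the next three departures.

All dates are Fridays, 35, 28, 28 days apart.
Specifically, the 3rd Friday of each month.
April 2028 — 3rd Friday is April 21, 2028.
3rd Friday of May 2028: May 19, 2028.
June 2028 — 3rd Friday is June 16, 2028.

April 21, 2028; May 19, 2028; June 16, 2028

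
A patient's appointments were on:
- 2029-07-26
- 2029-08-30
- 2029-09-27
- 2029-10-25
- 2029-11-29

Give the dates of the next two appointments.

2029-12-27, 2030-01-31

All Thursdays; the gaps (35, 28, 28, 35) vary with month length.
This is the last Thursday of each month.
Last Thursday of December 2029: 2029-12-27.
January 2030 ends with Thursday 2030-01-31.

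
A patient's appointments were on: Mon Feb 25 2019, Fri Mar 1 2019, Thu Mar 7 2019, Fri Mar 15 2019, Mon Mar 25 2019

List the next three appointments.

Sat Apr 6 2019, Sat Apr 20 2019, Mon May 6 2019

Gaps: 4, 6, 8, 10 days — each gap is 2 larger than the previous one.
Next gap: 12 days. Mon Mar 25 2019 + 12 days = Sat Apr 6 2019.
Next gap: 14 days. Sat Apr 6 2019 + 14 days = Sat Apr 20 2019.
Next gap: 16 days. Sat Apr 20 2019 + 16 days = Mon May 6 2019.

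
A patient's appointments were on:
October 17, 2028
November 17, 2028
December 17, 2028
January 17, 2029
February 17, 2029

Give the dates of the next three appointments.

Gaps: 31, 30, 31, 31 days — not constant. Every event is on the 17th of the month.
Pattern: the 17th of each month.
Next: March 2029 → March 17, 2029.
Next: April 2029 → April 17, 2029.
May 2029: May 17, 2029.

March 17, 2029; April 17, 2029; May 17, 2029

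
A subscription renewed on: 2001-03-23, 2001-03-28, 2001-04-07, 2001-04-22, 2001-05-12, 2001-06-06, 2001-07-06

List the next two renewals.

Intervals are 5, 10, 15, 20, 25, 30 days — an arithmetic progression with common difference 5.
Next gap: 35 days. 2001-07-06 + 35 days = 2001-08-10.
Next gap: 40 days. 2001-08-10 + 40 days = 2001-09-19.

2001-08-10, 2001-09-19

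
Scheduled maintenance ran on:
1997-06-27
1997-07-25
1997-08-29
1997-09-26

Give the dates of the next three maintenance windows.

Every date is a Friday; gaps 28, 35, 28 days.
Each is the last Friday of its month (at least one falls on the 29th or later, ruling out '4th Friday').
October 1997 ends with Friday 1997-10-31.
Last Friday of November 1997: 1997-11-28.
Last Friday of December 1997: 1997-12-26.

1997-10-31, 1997-11-28, 1997-12-26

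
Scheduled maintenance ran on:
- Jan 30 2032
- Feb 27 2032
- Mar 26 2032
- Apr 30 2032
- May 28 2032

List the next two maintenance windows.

Jun 25 2032, Jul 30 2032

Every date is a Friday; gaps 28, 28, 35, 28 days.
Each is the last Friday of its month (at least one falls on the 29th or later, ruling out '4th Friday').
Last Friday of June 2032: Jun 25 2032.
Last Friday of July 2032: Jul 30 2032.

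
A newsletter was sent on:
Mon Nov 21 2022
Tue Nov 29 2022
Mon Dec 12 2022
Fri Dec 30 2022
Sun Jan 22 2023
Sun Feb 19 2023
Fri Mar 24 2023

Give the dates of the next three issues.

Mon May 1 2023, Tue Jun 13 2023, Mon Jul 31 2023

The spacing grows by 5 each time: 8, 13, 18, 23, 28, 33 days.
Next gap: 38 days. Fri Mar 24 2023 + 38 days = Mon May 1 2023.
Next gap: 43 days. Mon May 1 2023 + 43 days = Tue Jun 13 2023.
Next gap: 48 days. Tue Jun 13 2023 + 48 days = Mon Jul 31 2023.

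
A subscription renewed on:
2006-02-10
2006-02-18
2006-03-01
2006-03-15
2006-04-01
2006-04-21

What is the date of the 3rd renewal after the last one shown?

The spacing grows by 3 each time: 8, 11, 14, 17, 20 days.
Next gap: 23 days. 2006-04-21 + 23 days = 2006-05-14.
Next gap: 26 days. 2006-05-14 + 26 days = 2006-06-09.
Next gap: 29 days. 2006-06-09 + 29 days = 2006-07-08.

2006-07-08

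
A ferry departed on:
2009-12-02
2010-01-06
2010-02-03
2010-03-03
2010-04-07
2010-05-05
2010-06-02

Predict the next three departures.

Gaps: 35, 28, 28, 35, 28, 28 days — a mix of 28 and 35. Every date is a Wednesday.
Each is the 1st Wednesday of its month.
1st Wednesday of July 2010: 2010-07-07.
1st Wednesday of August 2010: 2010-08-04.
1st Wednesday of September 2010: 2010-09-01.

2010-07-07, 2010-08-04, 2010-09-01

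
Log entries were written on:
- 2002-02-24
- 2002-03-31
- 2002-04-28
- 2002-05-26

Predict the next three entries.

2002-06-30, 2002-07-28, 2002-08-25

These are Sundays with 35, 28, 28-day gaps.
Each is the final Sunday of its month — 2002-03-31 is past the 28th, so '4th Sunday' doesn't fit.
June 2002 ends with Sunday 2002-06-30.
Last Sunday of July 2002: 2002-07-28.
Last Sunday of August 2002: 2002-08-25.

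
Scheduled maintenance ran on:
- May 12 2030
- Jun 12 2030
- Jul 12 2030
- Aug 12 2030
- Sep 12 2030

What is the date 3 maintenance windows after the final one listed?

Dec 12 2030

The day-of-month is always 12 (31, 30, 31, 31 days between events).
So this recurs on the 12th of each month.
October 2030: Oct 12 2030.
November 2030: Nov 12 2030.
Next: December 2030 → Dec 12 2030.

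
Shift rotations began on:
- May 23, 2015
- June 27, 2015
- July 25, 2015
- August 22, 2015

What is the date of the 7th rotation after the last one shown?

March 26, 2016

These are Saturdays at 28- or 35-day spacing (35, 28, 28).
The pattern: 4th Saturday of the month.
September 2015 — 4th Saturday is September 26, 2015.
October 2015 — 4th Saturday is October 24, 2015.
4th Saturday of November 2015: November 28, 2015.
December 2015 — 4th Saturday is December 26, 2015.
January 2016 — 4th Saturday is January 23, 2016.
4th Saturday of February 2016: February 27, 2016.
March 2016 — 4th Saturday is March 26, 2016.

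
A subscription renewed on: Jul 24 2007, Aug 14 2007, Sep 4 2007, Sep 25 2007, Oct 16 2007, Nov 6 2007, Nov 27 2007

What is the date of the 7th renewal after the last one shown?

Apr 22 2008

Gaps between consecutive events: 21, 21, 21, 21, 21, 21 days — a constant 21-day interval.
Nov 27 2007 + 21 days = Dec 18 2007.
Dec 18 2007 + 21 days = Jan 8 2008.
Jan 8 2008 + 21 days = Jan 29 2008.
Jan 29 2008 + 21 days = Feb 19 2008.
Feb 19 2008 + 21 days = Mar 11 2008.
Mar 11 2008 + 21 days = Apr 1 2008.
Apr 1 2008 + 21 days = Apr 22 2008.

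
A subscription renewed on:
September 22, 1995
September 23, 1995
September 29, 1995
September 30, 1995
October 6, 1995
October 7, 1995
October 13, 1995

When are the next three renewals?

Every event lands on a Friday or Saturday (gaps cycle 1, 6, 1, 6, 1, 6).
So the schedule is: every Friday and Saturday.
The following Saturday is October 14, 1995.
The following Friday is October 20, 1995.
The following Saturday is October 21, 1995.

October 14, 1995; October 20, 1995; October 21, 1995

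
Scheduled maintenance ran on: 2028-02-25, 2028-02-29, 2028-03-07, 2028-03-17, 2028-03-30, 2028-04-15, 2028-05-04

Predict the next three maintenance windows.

Intervals are 4, 7, 10, 13, 16, 19 days — an arithmetic progression with common difference 3.
Next gap: 22 days. 2028-05-04 + 22 days = 2028-05-26.
Next gap: 25 days. 2028-05-26 + 25 days = 2028-06-20.
Next gap: 28 days. 2028-06-20 + 28 days = 2028-07-18.

2028-05-26, 2028-06-20, 2028-07-18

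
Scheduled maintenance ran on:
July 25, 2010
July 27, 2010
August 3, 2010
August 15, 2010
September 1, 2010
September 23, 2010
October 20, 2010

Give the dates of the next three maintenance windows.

November 21, 2010; December 28, 2010; February 8, 2011

Gaps: 2, 7, 12, 17, 22, 27 days — each gap is 5 larger than the previous one.
Next gap: 32 days. October 20, 2010 + 32 days = November 21, 2010.
Next gap: 37 days. November 21, 2010 + 37 days = December 28, 2010.
Next gap: 42 days. December 28, 2010 + 42 days = February 8, 2011.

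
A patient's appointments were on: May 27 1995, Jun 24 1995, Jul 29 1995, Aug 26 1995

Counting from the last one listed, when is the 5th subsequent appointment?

These are Saturdays with 28, 35, 28-day gaps.
Each is the final Saturday of its month — Jul 29 1995 is past the 28th, so '4th Saturday' doesn't fit.
September 1995 ends with Saturday Sep 30 1995.
Last Saturday of October 1995: Oct 28 1995.
Last Saturday of November 1995: Nov 25 1995.
December 1995 ends with Saturday Dec 30 1995.
January 1996 ends with Saturday Jan 27 1996.

Jan 27 1996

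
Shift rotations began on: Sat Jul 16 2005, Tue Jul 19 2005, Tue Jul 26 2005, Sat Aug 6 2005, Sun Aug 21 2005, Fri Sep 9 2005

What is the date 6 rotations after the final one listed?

The spacing grows by 4 each time: 3, 7, 11, 15, 19 days.
Next gap: 23 days. Fri Sep 9 2005 + 23 days = Sun Oct 2 2005.
Next gap: 27 days. Sun Oct 2 2005 + 27 days = Sat Oct 29 2005.
Next gap: 31 days. Sat Oct 29 2005 + 31 days = Tue Nov 29 2005.
Next gap: 35 days. Tue Nov 29 2005 + 35 days = Tue Jan 3 2006.
Next gap: 39 days. Tue Jan 3 2006 + 39 days = Sat Feb 11 2006.
Next gap: 43 days. Sat Feb 11 2006 + 43 days = Sun Mar 26 2006.

Sun Mar 26 2006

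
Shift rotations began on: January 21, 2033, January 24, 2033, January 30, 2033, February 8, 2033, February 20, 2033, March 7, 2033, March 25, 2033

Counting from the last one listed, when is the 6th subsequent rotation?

September 12, 2033

Intervals are 3, 6, 9, 12, 15, 18 days — an arithmetic progression with common difference 3.
Next gap: 21 days. March 25, 2033 + 21 days = April 15, 2033.
Next gap: 24 days. April 15, 2033 + 24 days = May 9, 2033.
Next gap: 27 days. May 9, 2033 + 27 days = June 5, 2033.
Next gap: 30 days. June 5, 2033 + 30 days = July 5, 2033.
Next gap: 33 days. July 5, 2033 + 33 days = August 7, 2033.
Next gap: 36 days. August 7, 2033 + 36 days = September 12, 2033.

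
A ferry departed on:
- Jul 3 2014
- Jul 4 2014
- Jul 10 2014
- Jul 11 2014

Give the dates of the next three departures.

Jul 17 2014, Jul 18 2014, Jul 24 2014

Every event lands on a Thursday or Friday (gaps cycle 1, 6, 1).
So the schedule is: every Thursday and Friday.
The following Thursday is Jul 17 2014.
Next Friday: Jul 18 2014.
Next Thursday: Jul 24 2014.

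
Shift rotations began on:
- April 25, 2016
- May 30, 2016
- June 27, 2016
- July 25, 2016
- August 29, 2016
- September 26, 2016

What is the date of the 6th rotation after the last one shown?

Every date is a Monday; gaps 35, 28, 28, 35, 28 days.
Each is the last Monday of its month (at least one falls on the 29th or later, ruling out '4th Monday').
Last Monday of October 2016: October 31, 2016.
Last Monday of November 2016: November 28, 2016.
December 2016 ends with Monday December 26, 2016.
Last Monday of January 2017: January 30, 2017.
February 2017 ends with Monday February 27, 2017.
March 2017 ends with Monday March 27, 2017.

March 27, 2017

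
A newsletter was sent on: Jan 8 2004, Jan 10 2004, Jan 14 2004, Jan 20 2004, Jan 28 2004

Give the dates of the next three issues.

Feb 7 2004, Feb 19 2004, Mar 4 2004

Intervals are 2, 4, 6, 8 days — an arithmetic progression with common difference 2.
Next gap: 10 days. Jan 28 2004 + 10 days = Feb 7 2004.
Next gap: 12 days. Feb 7 2004 + 12 days = Feb 19 2004.
Next gap: 14 days. Feb 19 2004 + 14 days = Mar 4 2004.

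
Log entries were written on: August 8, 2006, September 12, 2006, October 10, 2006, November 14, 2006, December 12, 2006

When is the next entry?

January 9, 2007

These are Tuesdays at 28- or 35-day spacing (35, 28, 35, 28).
The pattern: 2nd Tuesday of the month.
2nd Tuesday of January 2007: January 9, 2007.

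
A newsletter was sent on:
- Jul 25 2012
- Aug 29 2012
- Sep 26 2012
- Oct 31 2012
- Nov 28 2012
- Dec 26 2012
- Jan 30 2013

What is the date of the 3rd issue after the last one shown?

Every date is a Wednesday; gaps 35, 28, 35, 28, 28, 35 days.
Each is the last Wednesday of its month (at least one falls on the 29th or later, ruling out '4th Wednesday').
Last Wednesday of February 2013: Feb 27 2013.
Last Wednesday of March 2013: Mar 27 2013.
Last Wednesday of April 2013: Apr 24 2013.

Apr 24 2013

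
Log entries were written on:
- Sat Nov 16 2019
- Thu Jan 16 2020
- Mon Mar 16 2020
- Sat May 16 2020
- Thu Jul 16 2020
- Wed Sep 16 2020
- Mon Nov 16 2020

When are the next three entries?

Sat Jan 16 2021, Tue Mar 16 2021, Sun May 16 2021

The day-of-month is always 16 (61, 60, 61, 61, 62, 61 days between events).
So this recurs on the 16th of every 2 months.
January 2021: Sat Jan 16 2021.
Next: March 2021 → Tue Mar 16 2021.
May 2021: Sun May 16 2021.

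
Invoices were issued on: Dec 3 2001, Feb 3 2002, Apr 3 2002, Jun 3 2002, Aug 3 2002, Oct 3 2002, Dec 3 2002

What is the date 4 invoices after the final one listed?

The day-of-month is always 3 (62, 59, 61, 61, 61, 61 days between events).
So this recurs on the 3rd of every 2 months.
Next: February 2003 → Feb 3 2003.
April 2003: Apr 3 2003.
June 2003: Jun 3 2003.
August 2003: Aug 3 2003.

Aug 3 2003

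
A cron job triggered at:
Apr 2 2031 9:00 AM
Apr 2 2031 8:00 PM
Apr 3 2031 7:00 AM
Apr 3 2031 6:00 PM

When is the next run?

Apr 4 2031 5:00 AM

The interval is a steady 11 hours (11, 11, 11).
Apr 3 2031 6:00 PM + 11 h = Apr 4 2031 5:00 AM.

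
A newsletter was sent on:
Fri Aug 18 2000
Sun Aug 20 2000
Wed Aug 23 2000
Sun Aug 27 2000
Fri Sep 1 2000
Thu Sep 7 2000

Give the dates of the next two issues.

Thu Sep 14 2000, Fri Sep 22 2000

The spacing grows by 1 each time: 2, 3, 4, 5, 6 days.
Next gap: 7 days. Thu Sep 7 2000 + 7 days = Thu Sep 14 2000.
Next gap: 8 days. Thu Sep 14 2000 + 8 days = Fri Sep 22 2000.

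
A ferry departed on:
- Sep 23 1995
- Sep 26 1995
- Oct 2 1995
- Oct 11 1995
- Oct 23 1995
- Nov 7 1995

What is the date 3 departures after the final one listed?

The spacing grows by 3 each time: 3, 6, 9, 12, 15 days.
Next gap: 18 days. Nov 7 1995 + 18 days = Nov 25 1995.
Next gap: 21 days. Nov 25 1995 + 21 days = Dec 16 1995.
Next gap: 24 days. Dec 16 1995 + 24 days = Jan 9 1996.

Jan 9 1996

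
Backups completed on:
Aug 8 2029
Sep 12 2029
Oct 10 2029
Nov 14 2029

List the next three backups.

Dec 12 2029, Jan 9 2030, Feb 13 2030

Gaps: 35, 28, 35 days — a mix of 28 and 35. Every date is a Wednesday.
Each is the 2nd Wednesday of its month.
2nd Wednesday of December 2029: Dec 12 2029.
January 2030 — 2nd Wednesday is Jan 9 2030.
February 2030 — 2nd Wednesday is Feb 13 2030.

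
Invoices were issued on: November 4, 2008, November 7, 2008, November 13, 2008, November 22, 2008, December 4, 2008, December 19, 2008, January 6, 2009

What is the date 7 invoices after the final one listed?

Intervals are 3, 6, 9, 12, 15, 18 days — an arithmetic progression with common difference 3.
Next gap: 21 days. January 6, 2009 + 21 days = January 27, 2009.
Next gap: 24 days. January 27, 2009 + 24 days = February 20, 2009.
Next gap: 27 days. February 20, 2009 + 27 days = March 19, 2009.
Next gap: 30 days. March 19, 2009 + 30 days = April 18, 2009.
Next gap: 33 days. April 18, 2009 + 33 days = May 21, 2009.
Next gap: 36 days. May 21, 2009 + 36 days = June 26, 2009.
Next gap: 39 days. June 26, 2009 + 39 days = August 4, 2009.

August 4, 2009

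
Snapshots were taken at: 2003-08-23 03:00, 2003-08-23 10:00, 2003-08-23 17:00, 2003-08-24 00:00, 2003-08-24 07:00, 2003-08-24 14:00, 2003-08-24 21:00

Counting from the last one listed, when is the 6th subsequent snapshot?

2003-08-26 15:00

The interval is a steady 7 hours (7, 7, 7, 7, 7, 7).
2003-08-24 21:00 + 7 h = 2003-08-25 04:00.
2003-08-25 04:00 + 7 h = 2003-08-25 11:00.
2003-08-25 11:00 + 7 h = 2003-08-25 18:00.
2003-08-25 18:00 + 7 h = 2003-08-26 01:00.
2003-08-26 01:00 + 7 h = 2003-08-26 08:00.
2003-08-26 08:00 + 7 h = 2003-08-26 15:00.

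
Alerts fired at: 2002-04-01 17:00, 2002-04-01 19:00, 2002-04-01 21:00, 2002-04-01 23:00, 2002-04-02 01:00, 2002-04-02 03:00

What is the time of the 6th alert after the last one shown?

Spacing: 2, 2, 2, 2, 2 h — constant 2 h.
2002-04-02 03:00 + 2 h = 2002-04-02 05:00.
2002-04-02 05:00 + 2 h = 2002-04-02 07:00.
2002-04-02 07:00 + 2 h = 2002-04-02 09:00.
2002-04-02 09:00 + 2 h = 2002-04-02 11:00.
2002-04-02 11:00 + 2 h = 2002-04-02 13:00.
2002-04-02 13:00 + 2 h = 2002-04-02 15:00.

2002-04-02 15:00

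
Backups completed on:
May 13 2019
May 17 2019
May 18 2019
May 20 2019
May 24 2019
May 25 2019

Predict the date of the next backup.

May 27 2019

The gap pattern 4, 1, 2, 4, 1 repeats every 3 events.
These are the Mondays, Fridays and Saturdays of each week.
Next Monday: May 27 2019.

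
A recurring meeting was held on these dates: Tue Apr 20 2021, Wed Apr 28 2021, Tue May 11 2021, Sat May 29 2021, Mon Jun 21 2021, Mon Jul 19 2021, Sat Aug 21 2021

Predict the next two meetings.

Tue Sep 28 2021, Wed Nov 10 2021

The spacing grows by 5 each time: 8, 13, 18, 23, 28, 33 days.
Next gap: 38 days. Sat Aug 21 2021 + 38 days = Tue Sep 28 2021.
Next gap: 43 days. Tue Sep 28 2021 + 43 days = Wed Nov 10 2021.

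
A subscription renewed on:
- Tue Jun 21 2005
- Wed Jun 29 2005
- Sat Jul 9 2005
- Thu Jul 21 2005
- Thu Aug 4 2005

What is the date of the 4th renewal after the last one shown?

Wed Oct 19 2005

Intervals are 8, 10, 12, 14 days — an arithmetic progression with common difference 2.
Next gap: 16 days. Thu Aug 4 2005 + 16 days = Sat Aug 20 2005.
Next gap: 18 days. Sat Aug 20 2005 + 18 days = Wed Sep 7 2005.
Next gap: 20 days. Wed Sep 7 2005 + 20 days = Tue Sep 27 2005.
Next gap: 22 days. Tue Sep 27 2005 + 22 days = Wed Oct 19 2005.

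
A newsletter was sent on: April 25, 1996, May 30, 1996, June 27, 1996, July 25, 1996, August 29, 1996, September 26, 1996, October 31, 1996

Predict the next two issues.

November 28, 1996; December 26, 1996

All Thursdays; the gaps (35, 28, 28, 35, 28, 35) vary with month length.
This is the last Thursday of each month.
Last Thursday of November 1996: November 28, 1996.
Last Thursday of December 1996: December 26, 1996.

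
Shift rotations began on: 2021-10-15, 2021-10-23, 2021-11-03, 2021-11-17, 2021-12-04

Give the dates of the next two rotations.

2021-12-24, 2022-01-16

Intervals are 8, 11, 14, 17 days — an arithmetic progression with common difference 3.
Next gap: 20 days. 2021-12-04 + 20 days = 2021-12-24.
Next gap: 23 days. 2021-12-24 + 23 days = 2022-01-16.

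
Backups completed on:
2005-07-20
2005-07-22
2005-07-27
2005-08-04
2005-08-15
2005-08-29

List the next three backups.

Intervals are 2, 5, 8, 11, 14 days — an arithmetic progression with common difference 3.
Next gap: 17 days. 2005-08-29 + 17 days = 2005-09-15.
Next gap: 20 days. 2005-09-15 + 20 days = 2005-10-05.
Next gap: 23 days. 2005-10-05 + 23 days = 2005-10-28.

2005-09-15, 2005-10-05, 2005-10-28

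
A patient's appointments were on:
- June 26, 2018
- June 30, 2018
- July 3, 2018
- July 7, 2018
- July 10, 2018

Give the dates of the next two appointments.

Every event lands on a Tuesday or Saturday (gaps cycle 4, 3, 4, 3).
So the schedule is: every Tuesday and Saturday.
Next Saturday: July 14, 2018.
The following Tuesday is July 17, 2018.

July 14, 2018; July 17, 2018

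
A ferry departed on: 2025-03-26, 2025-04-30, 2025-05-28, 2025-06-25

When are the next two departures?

Every date is a Wednesday; gaps 35, 28, 28 days.
Each is the last Wednesday of its month (at least one falls on the 29th or later, ruling out '4th Wednesday').
Last Wednesday of July 2025: 2025-07-30.
Last Wednesday of August 2025: 2025-08-27.

2025-07-30, 2025-08-27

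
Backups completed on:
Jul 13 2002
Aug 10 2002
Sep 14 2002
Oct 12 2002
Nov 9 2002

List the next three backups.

Dec 14 2002, Jan 11 2003, Feb 8 2003

Gaps: 28, 35, 28, 28 days — a mix of 28 and 35. Every date is a Saturday.
Each is the 2nd Saturday of its month.
December 2002 — 2nd Saturday is Dec 14 2002.
January 2003 — 2nd Saturday is Jan 11 2003.
February 2003 — 2nd Saturday is Feb 8 2003.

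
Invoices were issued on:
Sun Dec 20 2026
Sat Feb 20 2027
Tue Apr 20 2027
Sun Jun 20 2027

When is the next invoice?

Fri Aug 20 2027

Each date is the 20th; the gaps (62, 59, 61) track the month lengths.
The rule is the 20th of every 2 months.
Next: August 2027 → Fri Aug 20 2027.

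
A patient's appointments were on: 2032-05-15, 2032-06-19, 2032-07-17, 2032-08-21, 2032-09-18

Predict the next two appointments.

These are Saturdays at 28- or 35-day spacing (35, 28, 35, 28).
The pattern: 3rd Saturday of the month.
October 2032 — 3rd Saturday is 2032-10-16.
November 2032 — 3rd Saturday is 2032-11-20.

2032-10-16, 2032-11-20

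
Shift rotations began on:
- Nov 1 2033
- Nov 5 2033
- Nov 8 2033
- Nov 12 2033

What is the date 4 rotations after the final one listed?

Nov 26 2033

The gap pattern 4, 3, 4 repeats every 2 events.
These are the Tuesdays and Saturdays of each week.
The following Tuesday is Nov 15 2033.
Next Saturday: Nov 19 2033.
The following Tuesday is Nov 22 2033.
Next Saturday: Nov 26 2033.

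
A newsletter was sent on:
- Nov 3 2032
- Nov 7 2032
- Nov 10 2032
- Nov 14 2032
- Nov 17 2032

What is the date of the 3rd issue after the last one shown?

Every event lands on a Wednesday or Sunday (gaps cycle 4, 3, 4, 3).
So the schedule is: every Wednesday and Sunday.
Next Sunday: Nov 21 2032.
Next Wednesday: Nov 24 2032.
The following Sunday is Nov 28 2032.

Nov 28 2032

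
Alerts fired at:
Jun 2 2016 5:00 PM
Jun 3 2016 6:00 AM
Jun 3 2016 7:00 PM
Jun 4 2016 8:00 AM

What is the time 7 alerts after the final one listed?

Jun 8 2016 3:00 AM

The interval is a steady 13 hours (13, 13, 13).
Jun 4 2016 8:00 AM + 13 h = Jun 4 2016 9:00 PM.
Jun 4 2016 9:00 PM + 13 h = Jun 5 2016 10:00 AM.
Jun 5 2016 10:00 AM + 13 h = Jun 5 2016 11:00 PM.
Jun 5 2016 11:00 PM + 13 h = Jun 6 2016 12:00 PM.
Jun 6 2016 12:00 PM + 13 h = Jun 7 2016 1:00 AM.
Jun 7 2016 1:00 AM + 13 h = Jun 7 2016 2:00 PM.
Jun 7 2016 2:00 PM + 13 h = Jun 8 2016 3:00 AM.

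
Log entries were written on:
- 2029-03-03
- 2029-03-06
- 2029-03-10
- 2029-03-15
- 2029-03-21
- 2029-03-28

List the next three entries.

Intervals are 3, 4, 5, 6, 7 days — an arithmetic progression with common difference 1.
Next gap: 8 days. 2029-03-28 + 8 days = 2029-04-05.
Next gap: 9 days. 2029-04-05 + 9 days = 2029-04-14.
Next gap: 10 days. 2029-04-14 + 10 days = 2029-04-24.

2029-04-05, 2029-04-14, 2029-04-24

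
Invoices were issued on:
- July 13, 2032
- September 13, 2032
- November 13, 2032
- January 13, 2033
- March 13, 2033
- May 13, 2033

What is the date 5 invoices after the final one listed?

The day-of-month is always 13 (62, 61, 61, 59, 61 days between events).
So this recurs on the 13th of every 2 months.
Next: July 2033 → July 13, 2033.
September 2033: September 13, 2033.
November 2033: November 13, 2033.
January 2034: January 13, 2034.
March 2034: March 13, 2034.

March 13, 2034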